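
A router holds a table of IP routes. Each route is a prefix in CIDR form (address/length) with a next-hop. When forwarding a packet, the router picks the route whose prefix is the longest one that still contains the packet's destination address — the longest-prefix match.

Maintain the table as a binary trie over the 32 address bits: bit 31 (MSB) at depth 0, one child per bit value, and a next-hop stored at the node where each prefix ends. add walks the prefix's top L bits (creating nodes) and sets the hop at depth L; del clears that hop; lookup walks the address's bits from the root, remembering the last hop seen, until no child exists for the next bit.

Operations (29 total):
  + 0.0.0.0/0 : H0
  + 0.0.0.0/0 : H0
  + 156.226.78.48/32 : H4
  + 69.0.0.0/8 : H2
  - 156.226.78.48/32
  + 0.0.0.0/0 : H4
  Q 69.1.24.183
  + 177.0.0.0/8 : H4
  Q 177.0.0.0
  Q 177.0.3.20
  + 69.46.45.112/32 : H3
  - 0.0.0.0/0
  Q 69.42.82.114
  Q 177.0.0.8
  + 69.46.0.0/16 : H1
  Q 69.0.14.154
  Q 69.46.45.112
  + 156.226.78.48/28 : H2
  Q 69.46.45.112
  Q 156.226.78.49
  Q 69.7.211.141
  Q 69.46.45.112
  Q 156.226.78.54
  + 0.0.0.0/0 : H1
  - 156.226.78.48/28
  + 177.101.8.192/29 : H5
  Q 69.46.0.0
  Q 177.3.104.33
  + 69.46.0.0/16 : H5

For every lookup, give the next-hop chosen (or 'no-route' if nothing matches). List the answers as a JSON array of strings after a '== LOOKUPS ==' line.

Process each operation:
  add 0.0.0.0/0 -> H0 at depth 0
  add 0.0.0.0/0 -> H0 at depth 0
  add 156.226.78.48/32 -> H4 at depth 32
  add 69.0.0.0/8 -> H2 at depth 8
  del 156.226.78.48/32 (clear depth 32)
  add 0.0.0.0/0 -> H4 at depth 0
  lookup 69.1.24.183: bits 01000101 walk d0:H4→d1:-→d2:-→d3:-→d4:-→d5:-→d6:-→d7:-→d8:H2 -> H2
  add 177.0.0.0/8 -> H4 at depth 8
  lookup 177.0.0.0: bits 10110001 walk d0:H4→d1:-→d2:-→d3:-→d4:-→d5:-→d6:-→d7:-→d8:H4 -> H4
  lookup 177.0.3.20: bits 10110001 walk d0:H4→d1:-→d2:-→d3:-→d4:-→d5:-→d6:-→d7:-→d8:H4 -> H4
  add 69.46.45.112/32 -> H3 at depth 32
  del 0.0.0.0/0 (clear depth 0)
  lookup 69.42.82.114: bits 0100010100101 walk d0:-→d1:-→d2:-→d3:-→d4:-→d5:-→d6:-→d7:-→d8:H2→d9:-→d10:-→d11:-→d12:-→d13:- -> H2
  lookup 177.0.0.8: bits 10110001 walk d0:-→d1:-→d2:-→d3:-→d4:-→d5:-→d6:-→d7:-→d8:H4 -> H4
  add 69.46.0.0/16 -> H1 at depth 16
  lookup 69.0.14.154: bits 0100010100 walk d0:-→d1:-→d2:-→d3:-→d4:-→d5:-→d6:-→d7:-→d8:H2→d9:-→d10:- -> H2
  lookup 69.46.45.112: bits 01000101001011100010110101110000 walk d0:-→d1:-→d2:-→d3:-→d4:-→d5:-→d6:-→d7:-→d8:H2→d9:-→d10:-→d11:-→d12:-→d13:-→d14:-→d15:-→d16:H1→d17:-→d18:-→d19:-→d20:-→d21:-→d22:-→d23:-→d24:-→d25:-→d26:-→d27:-→d28:-→d29:-→d30:-→d31:-→d32:H3 -> H3
  add 156.226.78.48/28 -> H2 at depth 28
  lookup 69.46.45.112: bits 01000101001011100010110101110000 walk d0:-→d1:-→d2:-→d3:-→d4:-→d5:-→d6:-→d7:-→d8:H2→d9:-→d10:-→d11:-→d12:-→d13:-→d14:-→d15:-→d16:H1→d17:-→d18:-→d19:-→d20:-→d21:-→d22:-→d23:-→d24:-→d25:-→d26:-→d27:-→d28:-→d29:-→d30:-→d31:-→d32:H3 -> H3
  lookup 156.226.78.49: bits 1001110011100010010011100011000 walk d0:-→d1:-→d2:-→d3:-→d4:-→d5:-→d6:-→d7:-→d8:-→d9:-→d10:-→d11:-→d12:-→d13:-→d14:-→d15:-→d16:-→d17:-→d18:-→d19:-→d20:-→d21:-→d22:-→d23:-→d24:-→d25:-→d26:-→d27:-→d28:H2→d29:-→d30:-→d31:- -> H2
  lookup 69.7.211.141: bits 0100010100 walk d0:-→d1:-→d2:-→d3:-→d4:-→d5:-→d6:-→d7:-→d8:H2→d9:-→d10:- -> H2
  lookup 69.46.45.112: bits 01000101001011100010110101110000 walk d0:-→d1:-→d2:-→d3:-→d4:-→d5:-→d6:-→d7:-→d8:H2→d9:-→d10:-→d11:-→d12:-→d13:-→d14:-→d15:-→d16:H1→d17:-→d18:-→d19:-→d20:-→d21:-→d22:-→d23:-→d24:-→d25:-→d26:-→d27:-→d28:-→d29:-→d30:-→d31:-→d32:H3 -> H3
  lookup 156.226.78.54: bits 10011100111000100100111000110 walk d0:-→d1:-→d2:-→d3:-→d4:-→d5:-→d6:-→d7:-→d8:-→d9:-→d10:-→d11:-→d12:-→d13:-→d14:-→d15:-→d16:-→d17:-→d18:-→d19:-→d20:-→d21:-→d22:-→d23:-→d24:-→d25:-→d26:-→d27:-→d28:H2→d29:- -> H2
  add 0.0.0.0/0 -> H1 at depth 0
  del 156.226.78.48/28 (clear depth 28)
  add 177.101.8.192/29 -> H5 at depth 29
  lookup 69.46.0.0: bits 010001010010111000 walk d0:H1→d1:-→d2:-→d3:-→d4:-→d5:-→d6:-→d7:-→d8:H2→d9:-→d10:-→d11:-→d12:-→d13:-→d14:-→d15:-→d16:H1→d17:-→d18:- -> H1
  lookup 177.3.104.33: bits 101100010 walk d0:H1→d1:-→d2:-→d3:-→d4:-→d5:-→d6:-→d7:-→d8:H4→d9:- -> H4
  add 69.46.0.0/16 -> H5 at depth 16

== LOOKUPS ==
["H2","H4","H4","H2","H4","H2","H3","H3","H2","H2","H3","H2","H1","H4"]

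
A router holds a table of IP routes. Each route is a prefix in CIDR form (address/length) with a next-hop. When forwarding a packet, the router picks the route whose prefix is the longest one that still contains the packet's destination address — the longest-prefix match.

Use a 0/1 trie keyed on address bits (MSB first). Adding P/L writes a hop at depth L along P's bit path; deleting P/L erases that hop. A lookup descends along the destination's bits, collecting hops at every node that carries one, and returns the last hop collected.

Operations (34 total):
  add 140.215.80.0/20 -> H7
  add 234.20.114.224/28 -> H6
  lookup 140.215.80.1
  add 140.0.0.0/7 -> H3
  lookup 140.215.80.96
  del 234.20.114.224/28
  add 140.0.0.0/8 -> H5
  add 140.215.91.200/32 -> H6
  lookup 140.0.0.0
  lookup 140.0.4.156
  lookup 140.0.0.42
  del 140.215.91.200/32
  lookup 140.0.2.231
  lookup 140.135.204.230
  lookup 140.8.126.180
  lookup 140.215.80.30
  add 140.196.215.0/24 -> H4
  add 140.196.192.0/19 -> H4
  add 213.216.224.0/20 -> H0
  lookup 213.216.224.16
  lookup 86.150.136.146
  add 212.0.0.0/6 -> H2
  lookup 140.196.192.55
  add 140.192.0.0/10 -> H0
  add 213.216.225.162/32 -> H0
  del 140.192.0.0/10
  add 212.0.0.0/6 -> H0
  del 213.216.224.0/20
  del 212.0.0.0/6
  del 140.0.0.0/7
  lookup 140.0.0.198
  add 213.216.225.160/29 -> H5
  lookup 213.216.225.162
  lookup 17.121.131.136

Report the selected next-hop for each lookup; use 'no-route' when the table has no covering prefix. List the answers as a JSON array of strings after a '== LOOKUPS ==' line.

Trace:
  + 140.215.80.0/20 (H7) depth=20
  + 234.20.114.224/28 (H6) depth=28
  lookup 140.215.80.1: bits 10001100110101110101 walk d0:-→d1:-→d2:-→d3:-→d4:-→d5:-→d6:-→d7:-→d8:-→d9:-→d10:-→d11:-→d12:-→d13:-→d14:-→d15:-→d16:-→d17:-→d18:-→d19:-→d20:H7 -> H7
  + 140.0.0.0/7 (H3) depth=7
  lookup 140.215.80.96: bits 10001100110101110101 walk d0:-→d1:-→d2:-→d3:-→d4:-→d5:-→d6:-→d7:H3→d8:-→d9:-→d10:-→d11:-→d12:-→d13:-→d14:-→d15:-→d16:-→d17:-→d18:-→d19:-→d20:H7 -> H7
  - 234.20.114.224/28 clear@28
  + 140.0.0.0/8 (H5) depth=8
  + 140.215.91.200/32 (H6) depth=32
  lookup 140.0.0.0: bits 10001100 walk d0:-→d1:-→d2:-→d3:-→d4:-→d5:-→d6:-→d7:H3→d8:H5 -> H5
  lookup 140.0.4.156: bits 10001100 walk d0:-→d1:-→d2:-→d3:-→d4:-→d5:-→d6:-→d7:H3→d8:H5 -> H5
  lookup 140.0.0.42: bits 10001100 walk d0:-→d1:-→d2:-→d3:-→d4:-→d5:-→d6:-→d7:H3→d8:H5 -> H5
  - 140.215.91.200/32 clear@32
  lookup 140.0.2.231: bits 10001100 walk d0:-→d1:-→d2:-→d3:-→d4:-→d5:-→d6:-→d7:H3→d8:H5 -> H5
  lookup 140.135.204.230: bits 100011001 walk d0:-→d1:-→d2:-→d3:-→d4:-→d5:-→d6:-→d7:H3→d8:H5→d9:- -> H5
  lookup 140.8.126.180: bits 10001100 walk d0:-→d1:-→d2:-→d3:-→d4:-→d5:-→d6:-→d7:H3→d8:H5 -> H5
  lookup 140.215.80.30: bits 10001100110101110101 walk d0:-→d1:-→d2:-→d3:-→d4:-→d5:-→d6:-→d7:H3→d8:H5→d9:-→d10:-→d11:-→d12:-→d13:-→d14:-→d15:-→d16:-→d17:-→d18:-→d19:-→d20:H7 -> H7
  + 140.196.215.0/24 (H4) depth=24
  + 140.196.192.0/19 (H4) depth=19
  + 213.216.224.0/20 (H0) depth=20
  lookup 213.216.224.16: bits 11010101110110001110 walk d0:-→d1:-→d2:-→d3:-→d4:-→d5:-→d6:-→d7:-→d8:-→d9:-→d10:-→d11:-→d12:-→d13:-→d14:-→d15:-→d16:-→d17:-→d18:-→d19:-→d20:H0 -> H0
  lookup 86.150.136.146: bits ε walk d0:- -> no-route
  + 212.0.0.0/6 (H2) depth=6
  lookup 140.196.192.55: bits 1000110011000100110 walk d0:-→d1:-→d2:-→d3:-→d4:-→d5:-→d6:-→d7:H3→d8:H5→d9:-→d10:-→d11:-→d12:-→d13:-→d14:-→d15:-→d16:-→d17:-→d18:-→d19:H4 -> H4
  + 140.192.0.0/10 (H0) depth=10
  + 213.216.225.162/32 (H0) depth=32
  - 140.192.0.0/10 clear@10
  + 212.0.0.0/6 (H0) depth=6
  - 213.216.224.0/20 clear@20
  - 212.0.0.0/6 clear@6
  - 140.0.0.0/7 clear@7
  lookup 140.0.0.198: bits 10001100 walk d0:-→d1:-→d2:-→d3:-→d4:-→d5:-→d6:-→d7:-→d8:H5 -> H5
  + 213.216.225.160/29 (H5) depth=29
  lookup 213.216.225.162: bits 11010101110110001110000110100010 walk d0:-→d1:-→d2:-→d3:-→d4:-→d5:-→d6:-→d7:-→d8:-→d9:-→d10:-→d11:-→d12:-→d13:-→d14:-→d15:-→d16:-→d17:-→d18:-→d19:-→d20:-→d21:-→d22:-→d23:-→d24:-→d25:-→d26:-→d27:-→d28:-→d29:H5→d30:-→d31:-→d32:H0 -> H0
  lookup 17.121.131.136: bits ε walk d0:- -> no-route

== LOOKUPS ==
["H7","H7","H5","H5","H5","H5","H5","H5","H7","H0","no-route","H4","H5","H0","no-route"]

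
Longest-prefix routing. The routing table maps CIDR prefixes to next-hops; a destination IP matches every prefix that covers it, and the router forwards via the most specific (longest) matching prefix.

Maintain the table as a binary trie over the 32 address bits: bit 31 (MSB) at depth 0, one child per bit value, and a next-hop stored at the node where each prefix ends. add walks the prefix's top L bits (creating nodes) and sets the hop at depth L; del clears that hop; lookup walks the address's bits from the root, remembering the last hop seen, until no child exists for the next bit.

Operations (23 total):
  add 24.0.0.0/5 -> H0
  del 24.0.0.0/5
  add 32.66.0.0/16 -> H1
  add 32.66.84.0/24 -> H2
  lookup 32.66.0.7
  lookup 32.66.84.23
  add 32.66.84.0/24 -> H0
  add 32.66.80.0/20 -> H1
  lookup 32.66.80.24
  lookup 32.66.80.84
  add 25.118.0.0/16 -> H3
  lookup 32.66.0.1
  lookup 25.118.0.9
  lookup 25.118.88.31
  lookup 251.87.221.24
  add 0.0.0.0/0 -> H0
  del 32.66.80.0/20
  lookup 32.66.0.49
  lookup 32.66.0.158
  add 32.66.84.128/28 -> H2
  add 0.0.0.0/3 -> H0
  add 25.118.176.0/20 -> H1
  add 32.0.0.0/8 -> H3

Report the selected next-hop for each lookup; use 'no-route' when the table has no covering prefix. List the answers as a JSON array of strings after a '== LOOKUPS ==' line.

Trace:
  + 24.0.0.0/5 (H0) depth=5
  del 24.0.0.0/5 (clear depth 5)
  + 32.66.0.0/16 (H1) depth=16
  + 32.66.84.0/24 (H2) depth=24
  lookup 32.66.0.7: bits 00100000010000100 walk d0:-→d1:-→d2:-→d3:-→d4:-→d5:-→d6:-→d7:-→d8:-→d9:-→d10:-→d11:-→d12:-→d13:-→d14:-→d15:-→d16:H1→d17:- -> H1
  lookup 32.66.84.23: bits 001000000100001001010100 walk d0:-→d1:-→d2:-→d3:-→d4:-→d5:-→d6:-→d7:-→d8:-→d9:-→d10:-→d11:-→d12:-→d13:-→d14:-→d15:-→d16:H1→d17:-→d18:-→d19:-→d20:-→d21:-→d22:-→d23:-→d24:H2 -> H2
  + 32.66.84.0/24 (H0) depth=24
  + 32.66.80.0/20 (H1) depth=20
  lookup 32.66.80.24: bits 001000000100001001010 walk d0:-→d1:-→d2:-→d3:-→d4:-→d5:-→d6:-→d7:-→d8:-→d9:-→d10:-→d11:-→d12:-→d13:-→d14:-→d15:-→d16:H1→d17:-→d18:-→d19:-→d20:H1→d21:- -> H1
  lookup 32.66.80.84: bits 001000000100001001010 walk d0:-→d1:-→d2:-→d3:-→d4:-→d5:-→d6:-→d7:-→d8:-→d9:-→d10:-→d11:-→d12:-→d13:-→d14:-→d15:-→d16:H1→d17:-→d18:-→d19:-→d20:H1→d21:- -> H1
  + 25.118.0.0/16 (H3) depth=16
  lookup 32.66.0.1: bits 00100000010000100 walk d0:-→d1:-→d2:-→d3:-→d4:-→d5:-→d6:-→d7:-→d8:-→d9:-→d10:-→d11:-→d12:-→d13:-→d14:-→d15:-→d16:H1→d17:- -> H1
  lookup 25.118.0.9: bits 0001100101110110 walk d0:-→d1:-→d2:-→d3:-→d4:-→d5:-→d6:-→d7:-→d8:-→d9:-→d10:-→d11:-→d12:-→d13:-→d14:-→d15:-→d16:H3 -> H3
  lookup 25.118.88.31: bits 0001100101110110 walk d0:-→d1:-→d2:-→d3:-→d4:-→d5:-→d6:-→d7:-→d8:-→d9:-→d10:-→d11:-→d12:-→d13:-→d14:-→d15:-→d16:H3 -> H3
  lookup 251.87.221.24: bits ε walk d0:- -> no-route
  + 0.0.0.0/0 (H0) depth=0
  del 32.66.80.0/20 (clear depth 20)
  lookup 32.66.0.49: bits 00100000010000100 walk d0:H0→d1:-→d2:-→d3:-→d4:-→d5:-→d6:-→d7:-→d8:-→d9:-→d10:-→d11:-→d12:-→d13:-→d14:-→d15:-→d16:H1→d17:- -> H1
  lookup 32.66.0.158: bits 00100000010000100 walk d0:H0→d1:-→d2:-→d3:-→d4:-→d5:-→d6:-→d7:-→d8:-→d9:-→d10:-→d11:-→d12:-→d13:-→d14:-→d15:-→d16:H1→d17:- -> H1
  + 32.66.84.128/28 (H2) depth=28
  + 0.0.0.0/3 (H0) depth=3
  + 25.118.176.0/20 (H1) depth=20
  + 32.0.0.0/8 (H3) depth=8

== LOOKUPS ==
["H1","H2","H1","H1","H1","H3","H3","no-route","H1","H1"]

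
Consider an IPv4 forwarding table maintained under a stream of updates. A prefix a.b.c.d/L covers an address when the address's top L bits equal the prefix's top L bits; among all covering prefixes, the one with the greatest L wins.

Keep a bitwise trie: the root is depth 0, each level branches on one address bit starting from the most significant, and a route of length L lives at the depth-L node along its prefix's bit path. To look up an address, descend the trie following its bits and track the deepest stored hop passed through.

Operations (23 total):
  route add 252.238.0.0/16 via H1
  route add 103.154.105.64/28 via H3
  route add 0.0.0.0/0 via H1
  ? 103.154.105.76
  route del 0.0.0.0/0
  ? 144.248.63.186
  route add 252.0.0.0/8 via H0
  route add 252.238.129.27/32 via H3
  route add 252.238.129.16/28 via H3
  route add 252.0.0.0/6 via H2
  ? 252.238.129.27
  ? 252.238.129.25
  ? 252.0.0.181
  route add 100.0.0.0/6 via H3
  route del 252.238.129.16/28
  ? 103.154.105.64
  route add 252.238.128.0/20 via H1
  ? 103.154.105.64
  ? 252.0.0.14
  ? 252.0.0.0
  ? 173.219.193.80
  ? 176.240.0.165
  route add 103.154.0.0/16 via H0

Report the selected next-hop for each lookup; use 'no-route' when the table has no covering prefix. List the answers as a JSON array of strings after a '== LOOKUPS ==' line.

Process each operation:
  add 252.238.0.0/16 -> H1 at depth 16
  add 103.154.105.64/28 -> H3 at depth 28
  add 0.0.0.0/0 -> H1 at depth 0
  Q 103.154.105.76: descend 0110011110011010011010010100 ; hops seen [H1,H3] ; pick H3
  del 0.0.0.0/0 (clear depth 0)
  Q 144.248.63.186: descend 1 ; hops seen [∅] ; pick no-route
  add 252.0.0.0/8 -> H0 at depth 8
  add 252.238.129.27/32 -> H3 at depth 32
  add 252.238.129.16/28 -> H3 at depth 28
  add 252.0.0.0/6 -> H2 at depth 6
  Q 252.238.129.27: descend 11111100111011101000000100011011 ; hops seen [H2,H0,H1,H3,H3] ; pick H3
  Q 252.238.129.25: descend 111111001110111010000001000110 ; hops seen [H2,H0,H1,H3] ; pick H3
  Q 252.0.0.181: descend 11111100 ; hops seen [H2,H0] ; pick H0
  add 100.0.0.0/6 -> H3 at depth 6
  del 252.238.129.16/28 (clear depth 28)
  Q 103.154.105.64: descend 0110011110011010011010010100 ; hops seen [H3,H3] ; pick H3
  add 252.238.128.0/20 -> H1 at depth 20
  Q 103.154.105.64: descend 0110011110011010011010010100 ; hops seen [H3,H3] ; pick H3
  Q 252.0.0.14: descend 11111100 ; hops seen [H2,H0] ; pick H0
  Q 252.0.0.0: descend 11111100 ; hops seen [H2,H0] ; pick H0
  Q 173.219.193.80: descend 1 ; hops seen [∅] ; pick no-route
  Q 176.240.0.165: descend 1 ; hops seen [∅] ; pick no-route
  add 103.154.0.0/16 -> H0 at depth 16

== LOOKUPS ==
["H3","no-route","H3","H3","H0","H3","H3","H0","H0","no-route","no-route"]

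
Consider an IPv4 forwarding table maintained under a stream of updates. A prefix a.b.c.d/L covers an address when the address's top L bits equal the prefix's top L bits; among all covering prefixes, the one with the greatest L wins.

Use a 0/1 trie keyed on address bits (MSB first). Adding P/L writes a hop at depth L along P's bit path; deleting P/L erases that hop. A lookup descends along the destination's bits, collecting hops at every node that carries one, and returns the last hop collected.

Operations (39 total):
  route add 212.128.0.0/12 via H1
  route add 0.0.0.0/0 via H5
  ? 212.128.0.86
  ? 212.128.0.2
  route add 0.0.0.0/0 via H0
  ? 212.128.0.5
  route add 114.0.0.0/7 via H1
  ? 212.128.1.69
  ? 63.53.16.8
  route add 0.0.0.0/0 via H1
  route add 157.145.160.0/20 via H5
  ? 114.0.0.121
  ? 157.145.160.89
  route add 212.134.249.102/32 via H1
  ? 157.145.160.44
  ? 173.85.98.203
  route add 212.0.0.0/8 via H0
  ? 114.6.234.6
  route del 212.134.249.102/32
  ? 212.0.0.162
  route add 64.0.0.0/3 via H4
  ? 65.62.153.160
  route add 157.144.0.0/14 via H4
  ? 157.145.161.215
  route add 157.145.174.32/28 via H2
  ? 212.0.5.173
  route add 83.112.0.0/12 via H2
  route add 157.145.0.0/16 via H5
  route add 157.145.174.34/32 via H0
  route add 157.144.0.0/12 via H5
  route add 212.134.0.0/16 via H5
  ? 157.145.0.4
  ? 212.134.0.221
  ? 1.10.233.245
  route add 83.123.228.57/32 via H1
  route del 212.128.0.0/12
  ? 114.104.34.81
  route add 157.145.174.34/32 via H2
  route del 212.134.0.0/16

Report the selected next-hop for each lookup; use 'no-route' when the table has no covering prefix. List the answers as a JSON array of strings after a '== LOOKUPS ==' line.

Apply in order:
  + 212.128.0.0/12 (H1) depth=12
  + 0.0.0.0/0 (H5) depth=0
  Q 212.128.0.86: descend 110101001000 ; hops seen [H5,H1] ; pick H1
  Q 212.128.0.2: descend 110101001000 ; hops seen [H5,H1] ; pick H1
  + 0.0.0.0/0 (H0) depth=0
  Q 212.128.0.5: descend 110101001000 ; hops seen [H0,H1] ; pick H1
  + 114.0.0.0/7 (H1) depth=7
  Q 212.128.1.69: descend 110101001000 ; hops seen [H0,H1] ; pick H1
  Q 63.53.16.8: descend 0 ; hops seen [H0] ; pick H0
  + 0.0.0.0/0 (H1) depth=0
  + 157.145.160.0/20 (H5) depth=20
  Q 114.0.0.121: descend 0111001 ; hops seen [H1,H1] ; pick H1
  Q 157.145.160.89: descend 10011101100100011010 ; hops seen [H1,H5] ; pick H5
  + 212.134.249.102/32 (H1) depth=32
  Q 157.145.160.44: descend 10011101100100011010 ; hops seen [H1,H5] ; pick H5
  Q 173.85.98.203: descend 10 ; hops seen [H1] ; pick H1
  + 212.0.0.0/8 (H0) depth=8
  Q 114.6.234.6: descend 0111001 ; hops seen [H1,H1] ; pick H1
  del 212.134.249.102/32 (clear depth 32)
  Q 212.0.0.162: descend 11010100 ; hops seen [H1,H0] ; pick H0
  + 64.0.0.0/3 (H4) depth=3
  Q 65.62.153.160: descend 010 ; hops seen [H1,H4] ; pick H4
  + 157.144.0.0/14 (H4) depth=14
  Q 157.145.161.215: descend 10011101100100011010 ; hops seen [H1,H4,H5] ; pick H5
  + 157.145.174.32/28 (H2) depth=28
  Q 212.0.5.173: descend 11010100 ; hops seen [H1,H0] ; pick H0
  + 83.112.0.0/12 (H2) depth=12
  + 157.145.0.0/16 (H5) depth=16
  + 157.145.174.34/32 (H0) depth=32
  + 157.144.0.0/12 (H5) depth=12
  + 212.134.0.0/16 (H5) depth=16
  Q 157.145.0.4: descend 1001110110010001 ; hops seen [H1,H5,H4,H5] ; pick H5
  Q 212.134.0.221: descend 1101010010000110 ; hops seen [H1,H0,H1,H5] ; pick H5
  Q 1.10.233.245: descend 0 ; hops seen [H1] ; pick H1
  + 83.123.228.57/32 (H1) depth=32
  del 212.128.0.0/12 (clear depth 12)
  Q 114.104.34.81: descend 0111001 ; hops seen [H1,H1] ; pick H1
  + 157.145.174.34/32 (H2) depth=32
  del 212.134.0.0/16 (clear depth 16)

== LOOKUPS ==
["H1","H1","H1","H1","H0","H1","H5","H5","H1","H1","H0","H4","H5","H0","H5","H5","H1","H1"]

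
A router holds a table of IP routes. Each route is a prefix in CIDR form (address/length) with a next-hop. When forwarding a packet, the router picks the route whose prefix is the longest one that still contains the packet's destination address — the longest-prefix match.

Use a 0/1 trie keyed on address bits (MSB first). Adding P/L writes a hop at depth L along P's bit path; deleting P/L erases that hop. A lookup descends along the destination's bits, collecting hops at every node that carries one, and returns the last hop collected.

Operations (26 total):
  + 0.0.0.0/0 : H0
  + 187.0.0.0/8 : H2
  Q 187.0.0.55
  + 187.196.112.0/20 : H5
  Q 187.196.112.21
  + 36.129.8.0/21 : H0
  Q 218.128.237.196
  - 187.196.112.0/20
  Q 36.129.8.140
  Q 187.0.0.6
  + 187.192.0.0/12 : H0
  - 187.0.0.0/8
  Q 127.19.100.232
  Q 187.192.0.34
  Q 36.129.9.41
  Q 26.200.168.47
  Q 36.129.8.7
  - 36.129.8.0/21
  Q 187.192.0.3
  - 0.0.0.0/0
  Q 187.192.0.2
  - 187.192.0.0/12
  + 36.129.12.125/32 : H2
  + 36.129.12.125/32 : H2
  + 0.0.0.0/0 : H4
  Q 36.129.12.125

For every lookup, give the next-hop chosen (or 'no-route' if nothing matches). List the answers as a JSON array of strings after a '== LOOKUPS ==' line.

Apply in order:
  add 0.0.0.0/0 -> H0 at depth 0
  add 187.0.0.0/8 -> H2 at depth 8
  lookup 187.0.0.55: bits 10111011 walk d0:H0→d1:-→d2:-→d3:-→d4:-→d5:-→d6:-→d7:-→d8:H2 -> H2
  add 187.196.112.0/20 -> H5 at depth 20
  lookup 187.196.112.21: bits 10111011110001000111 walk d0:H0→d1:-→d2:-→d3:-→d4:-→d5:-→d6:-→d7:-→d8:H2→d9:-→d10:-→d11:-→d12:-→d13:-→d14:-→d15:-→d16:-→d17:-→d18:-→d19:-→d20:H5 -> H5
  add 36.129.8.0/21 -> H0 at depth 21
  lookup 218.128.237.196: bits 1 walk d0:H0→d1:- -> H0
  - 187.196.112.0/20 clear@20
  lookup 36.129.8.140: bits 001001001000000100001 walk d0:H0→d1:-→d2:-→d3:-→d4:-→d5:-→d6:-→d7:-→d8:-→d9:-→d10:-→d11:-→d12:-→d13:-→d14:-→d15:-→d16:-→d17:-→d18:-→d19:-→d20:-→d21:H0 -> H0
  lookup 187.0.0.6: bits 10111011 walk d0:H0→d1:-→d2:-→d3:-→d4:-→d5:-→d6:-→d7:-→d8:H2 -> H2
  add 187.192.0.0/12 -> H0 at depth 12
  - 187.0.0.0/8 clear@8
  lookup 127.19.100.232: bits 0 walk d0:H0→d1:- -> H0
  lookup 187.192.0.34: bits 1011101111000 walk d0:H0→d1:-→d2:-→d3:-→d4:-→d5:-→d6:-→d7:-→d8:-→d9:-→d10:-→d11:-→d12:H0→d13:- -> H0
  lookup 36.129.9.41: bits 001001001000000100001 walk d0:H0→d1:-→d2:-→d3:-→d4:-→d5:-→d6:-→d7:-→d8:-→d9:-→d10:-→d11:-→d12:-→d13:-→d14:-→d15:-→d16:-→d17:-→d18:-→d19:-→d20:-→d21:H0 -> H0
  lookup 26.200.168.47: bits 00 walk d0:H0→d1:-→d2:- -> H0
  lookup 36.129.8.7: bits 001001001000000100001 walk d0:H0→d1:-→d2:-→d3:-→d4:-→d5:-→d6:-→d7:-→d8:-→d9:-→d10:-→d11:-→d12:-→d13:-→d14:-→d15:-→d16:-→d17:-→d18:-→d19:-→d20:-→d21:H0 -> H0
  - 36.129.8.0/21 clear@21
  lookup 187.192.0.3: bits 1011101111000 walk d0:H0→d1:-→d2:-→d3:-→d4:-→d5:-→d6:-→d7:-→d8:-→d9:-→d10:-→d11:-→d12:H0→d13:- -> H0
  - 0.0.0.0/0 clear@0
  lookup 187.192.0.2: bits 1011101111000 walk d0:-→d1:-→d2:-→d3:-→d4:-→d5:-→d6:-→d7:-→d8:-→d9:-→d10:-→d11:-→d12:H0→d13:- -> H0
  - 187.192.0.0/12 clear@12
  add 36.129.12.125/32 -> H2 at depth 32
  add 36.129.12.125/32 -> H2 at depth 32
  add 0.0.0.0/0 -> H4 at depth 0
  lookup 36.129.12.125: bits 00100100100000010000110001111101 walk d0:H4→d1:-→d2:-→d3:-→d4:-→d5:-→d6:-→d7:-→d8:-→d9:-→d10:-→d11:-→d12:-→d13:-→d14:-→d15:-→d16:-→d17:-→d18:-→d19:-→d20:-→d21:-→d22:-→d23:-→d24:-→d25:-→d26:-→d27:-→d28:-→d29:-→d30:-→d31:-→d32:H2 -> H2

== LOOKUPS ==
["H2","H5","H0","H0","H2","H0","H0","H0","H0","H0","H0","H0","H2"]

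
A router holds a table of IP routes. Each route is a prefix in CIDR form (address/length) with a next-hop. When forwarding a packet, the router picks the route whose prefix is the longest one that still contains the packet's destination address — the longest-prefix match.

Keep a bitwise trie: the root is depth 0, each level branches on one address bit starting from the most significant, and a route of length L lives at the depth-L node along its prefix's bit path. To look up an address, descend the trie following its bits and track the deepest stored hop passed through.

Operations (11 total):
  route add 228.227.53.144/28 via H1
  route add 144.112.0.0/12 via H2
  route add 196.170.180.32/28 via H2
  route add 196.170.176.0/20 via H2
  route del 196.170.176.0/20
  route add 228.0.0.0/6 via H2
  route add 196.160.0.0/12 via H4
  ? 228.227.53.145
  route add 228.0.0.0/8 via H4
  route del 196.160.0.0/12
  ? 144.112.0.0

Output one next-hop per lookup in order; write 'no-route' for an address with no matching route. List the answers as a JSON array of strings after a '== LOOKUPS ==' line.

Trace:
  add 228.227.53.144/28 -> H1 at depth 28
  add 144.112.0.0/12 -> H2 at depth 12
  add 196.170.180.32/28 -> H2 at depth 28
  add 196.170.176.0/20 -> H2 at depth 20
  del 196.170.176.0/20 (clear depth 20)
  add 228.0.0.0/6 -> H2 at depth 6
  add 196.160.0.0/12 -> H4 at depth 12
  ? 228.227.53.145  path d0:-→d1:-→d2:-→d3:-→d4:-→d5:-→d6:H2→d7:-→d8:-→d9:-→d10:-→d11:-→d12:-→d13:-→d14:-→d15:-→d16:-→d17:-→d18:-→d19:-→d20:-→d21:-→d22:-→d23:-→d24:-→d25:-→d26:-→d27:-→d28:H1  best=H1
  add 228.0.0.0/8 -> H4 at depth 8
  del 196.160.0.0/12 (clear depth 12)
  ? 144.112.0.0  path d0:-→d1:-→d2:-→d3:-→d4:-→d5:-→d6:-→d7:-→d8:-→d9:-→d10:-→d11:-→d12:H2  best=H2

== LOOKUPS ==
["H1","H2"]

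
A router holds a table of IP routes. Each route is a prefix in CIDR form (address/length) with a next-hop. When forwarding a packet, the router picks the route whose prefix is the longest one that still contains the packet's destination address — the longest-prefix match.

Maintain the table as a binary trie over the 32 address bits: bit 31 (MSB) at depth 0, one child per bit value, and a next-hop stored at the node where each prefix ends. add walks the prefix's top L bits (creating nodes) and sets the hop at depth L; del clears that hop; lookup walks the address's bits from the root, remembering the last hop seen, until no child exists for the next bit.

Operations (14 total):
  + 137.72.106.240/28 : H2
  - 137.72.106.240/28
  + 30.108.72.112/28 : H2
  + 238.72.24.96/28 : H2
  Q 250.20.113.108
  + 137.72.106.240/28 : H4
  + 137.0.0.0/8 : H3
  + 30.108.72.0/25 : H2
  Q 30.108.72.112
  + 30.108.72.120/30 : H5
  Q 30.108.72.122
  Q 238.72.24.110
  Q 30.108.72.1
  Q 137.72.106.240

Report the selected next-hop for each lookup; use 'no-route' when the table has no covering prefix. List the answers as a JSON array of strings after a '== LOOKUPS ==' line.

Trace:
  add 137.72.106.240/28 -> H2 at depth 28
  - 137.72.106.240/28 clear@28
  add 30.108.72.112/28 -> H2 at depth 28
  add 238.72.24.96/28 -> H2 at depth 28
  Q 250.20.113.108: descend 111 ; hops seen [∅] ; pick no-route
  add 137.72.106.240/28 -> H4 at depth 28
  add 137.0.0.0/8 -> H3 at depth 8
  add 30.108.72.0/25 -> H2 at depth 25
  Q 30.108.72.112: descend 0001111001101100010010000111 ; hops seen [H2,H2] ; pick H2
  add 30.108.72.120/30 -> H5 at depth 30
  Q 30.108.72.122: descend 000111100110110001001000011110 ; hops seen [H2,H2,H5] ; pick H5
  Q 238.72.24.110: descend 1110111001001000000110000110 ; hops seen [H2] ; pick H2
  Q 30.108.72.1: descend 0001111001101100010010000 ; hops seen [H2] ; pick H2
  Q 137.72.106.240: descend 1000100101001000011010101111 ; hops seen [H3,H4] ; pick H4

== LOOKUPS ==
["no-route","H2","H5","H2","H2","H4"]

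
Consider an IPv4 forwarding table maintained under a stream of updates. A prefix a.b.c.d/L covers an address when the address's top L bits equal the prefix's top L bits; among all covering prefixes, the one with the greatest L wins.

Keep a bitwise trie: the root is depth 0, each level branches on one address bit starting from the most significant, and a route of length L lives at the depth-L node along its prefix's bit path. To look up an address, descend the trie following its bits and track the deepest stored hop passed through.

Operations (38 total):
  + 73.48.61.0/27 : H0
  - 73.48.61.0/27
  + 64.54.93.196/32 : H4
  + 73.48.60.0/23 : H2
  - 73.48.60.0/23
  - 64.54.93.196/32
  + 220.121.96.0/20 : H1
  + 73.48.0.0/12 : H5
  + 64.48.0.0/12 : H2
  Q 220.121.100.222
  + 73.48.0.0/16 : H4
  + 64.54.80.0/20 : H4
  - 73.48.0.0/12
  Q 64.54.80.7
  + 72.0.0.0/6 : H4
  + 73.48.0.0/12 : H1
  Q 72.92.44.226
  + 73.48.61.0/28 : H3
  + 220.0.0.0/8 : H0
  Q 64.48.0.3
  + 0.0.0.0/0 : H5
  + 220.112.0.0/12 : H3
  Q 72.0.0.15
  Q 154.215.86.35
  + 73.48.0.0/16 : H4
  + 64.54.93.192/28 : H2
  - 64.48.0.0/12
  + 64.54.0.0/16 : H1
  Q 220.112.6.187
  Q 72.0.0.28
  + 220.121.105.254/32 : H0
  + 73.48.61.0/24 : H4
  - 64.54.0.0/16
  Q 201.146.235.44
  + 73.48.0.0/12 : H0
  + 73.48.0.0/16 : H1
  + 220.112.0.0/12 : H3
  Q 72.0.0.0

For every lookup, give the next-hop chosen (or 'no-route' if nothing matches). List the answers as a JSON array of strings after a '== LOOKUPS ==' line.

Process each operation:
  + 73.48.61.0/27 (H0) depth=27
  - 73.48.61.0/27 clear@27
  + 64.54.93.196/32 (H4) depth=32
  + 73.48.60.0/23 (H2) depth=23
  - 73.48.60.0/23 clear@23
  - 64.54.93.196/32 clear@32
  + 220.121.96.0/20 (H1) depth=20
  + 73.48.0.0/12 (H5) depth=12
  + 64.48.0.0/12 (H2) depth=12
  lookup 220.121.100.222: bits 11011100011110010110 walk d0:-→d1:-→d2:-→d3:-→d4:-→d5:-→d6:-→d7:-→d8:-→d9:-→d10:-→d11:-→d12:-→d13:-→d14:-→d15:-→d16:-→d17:-→d18:-→d19:-→d20:H1 -> H1
  + 73.48.0.0/16 (H4) depth=16
  + 64.54.80.0/20 (H4) depth=20
  - 73.48.0.0/12 clear@12
  lookup 64.54.80.7: bits 01000000001101100101 walk d0:-→d1:-→d2:-→d3:-→d4:-→d5:-→d6:-→d7:-→d8:-→d9:-→d10:-→d11:-→d12:H2→d13:-→d14:-→d15:-→d16:-→d17:-→d18:-→d19:-→d20:H4 -> H4
  + 72.0.0.0/6 (H4) depth=6
  + 73.48.0.0/12 (H1) depth=12
  lookup 72.92.44.226: bits 0100100 walk d0:-→d1:-→d2:-→d3:-→d4:-→d5:-→d6:H4→d7:- -> H4
  + 73.48.61.0/28 (H3) depth=28
  + 220.0.0.0/8 (H0) depth=8
  lookup 64.48.0.3: bits 0100000000110 walk d0:-→d1:-→d2:-→d3:-→d4:-→d5:-→d6:-→d7:-→d8:-→d9:-→d10:-→d11:-→d12:H2→d13:- -> H2
  + 0.0.0.0/0 (H5) depth=0
  + 220.112.0.0/12 (H3) depth=12
  lookup 72.0.0.15: bits 0100100 walk d0:H5→d1:-→d2:-→d3:-→d4:-→d5:-→d6:H4→d7:- -> H4
  lookup 154.215.86.35: bits 1 walk d0:H5→d1:- -> H5
  + 73.48.0.0/16 (H4) depth=16
  + 64.54.93.192/28 (H2) depth=28
  - 64.48.0.0/12 clear@12
  + 64.54.0.0/16 (H1) depth=16
  lookup 220.112.6.187: bits 110111000111 walk d0:H5→d1:-→d2:-→d3:-→d4:-→d5:-→d6:-→d7:-→d8:H0→d9:-→d10:-→d11:-→d12:H3 -> H3
  lookup 72.0.0.28: bits 0100100 walk d0:H5→d1:-→d2:-→d3:-→d4:-→d5:-→d6:H4→d7:- -> H4
  + 220.121.105.254/32 (H0) depth=32
  + 73.48.61.0/24 (H4) depth=24
  - 64.54.0.0/16 clear@16
  lookup 201.146.235.44: bits 110 walk d0:H5→d1:-→d2:-→d3:- -> H5
  + 73.48.0.0/12 (H0) depth=12
  + 73.48.0.0/16 (H1) depth=16
  + 220.112.0.0/12 (H3) depth=12
  lookup 72.0.0.0: bits 0100100 walk d0:H5→d1:-→d2:-→d3:-→d4:-→d5:-→d6:H4→d7:- -> H4

== LOOKUPS ==
["H1","H4","H4","H2","H4","H5","H3","H4","H5","H4"]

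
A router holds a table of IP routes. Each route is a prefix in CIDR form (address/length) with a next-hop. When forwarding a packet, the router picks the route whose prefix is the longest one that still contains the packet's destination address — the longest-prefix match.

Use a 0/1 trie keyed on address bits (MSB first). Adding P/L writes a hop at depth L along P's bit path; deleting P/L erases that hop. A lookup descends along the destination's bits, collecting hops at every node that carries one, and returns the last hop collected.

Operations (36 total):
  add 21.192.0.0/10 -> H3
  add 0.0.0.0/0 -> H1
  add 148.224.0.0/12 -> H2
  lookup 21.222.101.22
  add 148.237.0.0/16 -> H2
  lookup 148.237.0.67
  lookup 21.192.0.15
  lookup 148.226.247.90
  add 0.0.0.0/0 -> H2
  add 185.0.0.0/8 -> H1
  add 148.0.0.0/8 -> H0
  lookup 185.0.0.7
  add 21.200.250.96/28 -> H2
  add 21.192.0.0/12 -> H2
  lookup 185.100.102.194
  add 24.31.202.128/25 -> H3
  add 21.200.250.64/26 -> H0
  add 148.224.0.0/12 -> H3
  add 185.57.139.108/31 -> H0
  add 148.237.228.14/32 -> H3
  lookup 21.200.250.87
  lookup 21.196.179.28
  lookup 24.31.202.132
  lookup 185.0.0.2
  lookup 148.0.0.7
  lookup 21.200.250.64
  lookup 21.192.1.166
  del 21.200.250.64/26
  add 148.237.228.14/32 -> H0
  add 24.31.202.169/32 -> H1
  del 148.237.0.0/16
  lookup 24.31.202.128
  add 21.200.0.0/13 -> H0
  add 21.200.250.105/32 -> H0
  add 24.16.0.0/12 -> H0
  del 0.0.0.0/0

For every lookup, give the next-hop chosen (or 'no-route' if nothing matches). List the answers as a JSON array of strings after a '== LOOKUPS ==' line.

Trace:
  add 21.192.0.0/10 -> H3 at depth 10
  add 0.0.0.0/0 -> H1 at depth 0
  add 148.224.0.0/12 -> H2 at depth 12
  lookup 21.222.101.22: bits 0001010111 walk d0:H1→d1:-→d2:-→d3:-→d4:-→d5:-→d6:-→d7:-→d8:-→d9:-→d10:H3 -> H3
  add 148.237.0.0/16 -> H2 at depth 16
  lookup 148.237.0.67: bits 1001010011101101 walk d0:H1→d1:-→d2:-→d3:-→d4:-→d5:-→d6:-→d7:-→d8:-→d9:-→d10:-→d11:-→d12:H2→d13:-→d14:-→d15:-→d16:H2 -> H2
  lookup 21.192.0.15: bits 0001010111 walk d0:H1→d1:-→d2:-→d3:-→d4:-→d5:-→d6:-→d7:-→d8:-→d9:-→d10:H3 -> H3
  lookup 148.226.247.90: bits 100101001110 walk d0:H1→d1:-→d2:-→d3:-→d4:-→d5:-→d6:-→d7:-→d8:-→d9:-→d10:-→d11:-→d12:H2 -> H2
  add 0.0.0.0/0 -> H2 at depth 0
  add 185.0.0.0/8 -> H1 at depth 8
  add 148.0.0.0/8 -> H0 at depth 8
  lookup 185.0.0.7: bits 10111001 walk d0:H2→d1:-→d2:-→d3:-→d4:-→d5:-→d6:-→d7:-→d8:H1 -> H1
  add 21.200.250.96/28 -> H2 at depth 28
  add 21.192.0.0/12 -> H2 at depth 12
  lookup 185.100.102.194: bits 10111001 walk d0:H2→d1:-→d2:-→d3:-→d4:-→d5:-→d6:-→d7:-→d8:H1 -> H1
  add 24.31.202.128/25 -> H3 at depth 25
  add 21.200.250.64/26 -> H0 at depth 26
  add 148.224.0.0/12 -> H3 at depth 12
  add 185.57.139.108/31 -> H0 at depth 31
  add 148.237.228.14/32 -> H3 at depth 32
  lookup 21.200.250.87: bits 00010101110010001111101001 walk d0:H2→d1:-→d2:-→d3:-→d4:-→d5:-→d6:-→d7:-→d8:-→d9:-→d10:H3→d11:-→d12:H2→d13:-→d14:-→d15:-→d16:-→d17:-→d18:-→d19:-→d20:-→d21:-→d22:-→d23:-→d24:-→d25:-→d26:H0 -> H0
  lookup 21.196.179.28: bits 000101011100 walk d0:H2→d1:-→d2:-→d3:-→d4:-→d5:-→d6:-→d7:-→d8:-→d9:-→d10:H3→d11:-→d12:H2 -> H2
  lookup 24.31.202.132: bits 0001100000011111110010101 walk d0:H2→d1:-→d2:-→d3:-→d4:-→d5:-→d6:-→d7:-→d8:-→d9:-→d10:-→d11:-→d12:-→d13:-→d14:-→d15:-→d16:-→d17:-→d18:-→d19:-→d20:-→d21:-→d22:-→d23:-→d24:-→d25:H3 -> H3
  lookup 185.0.0.2: bits 1011100100 walk d0:H2→d1:-→d2:-→d3:-→d4:-→d5:-→d6:-→d7:-→d8:H1→d9:-→d10:- -> H1
  lookup 148.0.0.7: bits 10010100 walk d0:H2→d1:-→d2:-→d3:-→d4:-→d5:-→d6:-→d7:-→d8:H0 -> H0
  lookup 21.200.250.64: bits 00010101110010001111101001 walk d0:H2→d1:-→d2:-→d3:-→d4:-→d5:-→d6:-→d7:-→d8:-→d9:-→d10:H3→d11:-→d12:H2→d13:-→d14:-→d15:-→d16:-→d17:-→d18:-→d19:-→d20:-→d21:-→d22:-→d23:-→d24:-→d25:-→d26:H0 -> H0
  lookup 21.192.1.166: bits 000101011100 walk d0:H2→d1:-→d2:-→d3:-→d4:-→d5:-→d6:-→d7:-→d8:-→d9:-→d10:H3→d11:-→d12:H2 -> H2
  - 21.200.250.64/26 clear@26
  add 148.237.228.14/32 -> H0 at depth 32
  add 24.31.202.169/32 -> H1 at depth 32
  - 148.237.0.0/16 clear@16
  lookup 24.31.202.128: bits 00011000000111111100101010 walk d0:H2→d1:-→d2:-→d3:-→d4:-→d5:-→d6:-→d7:-→d8:-→d9:-→d10:-→d11:-→d12:-→d13:-→d14:-→d15:-→d16:-→d17:-→d18:-→d19:-→d20:-→d21:-→d22:-→d23:-→d24:-→d25:H3→d26:- -> H3
  add 21.200.0.0/13 -> H0 at depth 13
  add 21.200.250.105/32 -> H0 at depth 32
  add 24.16.0.0/12 -> H0 at depth 12
  - 0.0.0.0/0 clear@0

== LOOKUPS ==
["H3","H2","H3","H2","H1","H1","H0","H2","H3","H1","H0","H0","H2","H3"]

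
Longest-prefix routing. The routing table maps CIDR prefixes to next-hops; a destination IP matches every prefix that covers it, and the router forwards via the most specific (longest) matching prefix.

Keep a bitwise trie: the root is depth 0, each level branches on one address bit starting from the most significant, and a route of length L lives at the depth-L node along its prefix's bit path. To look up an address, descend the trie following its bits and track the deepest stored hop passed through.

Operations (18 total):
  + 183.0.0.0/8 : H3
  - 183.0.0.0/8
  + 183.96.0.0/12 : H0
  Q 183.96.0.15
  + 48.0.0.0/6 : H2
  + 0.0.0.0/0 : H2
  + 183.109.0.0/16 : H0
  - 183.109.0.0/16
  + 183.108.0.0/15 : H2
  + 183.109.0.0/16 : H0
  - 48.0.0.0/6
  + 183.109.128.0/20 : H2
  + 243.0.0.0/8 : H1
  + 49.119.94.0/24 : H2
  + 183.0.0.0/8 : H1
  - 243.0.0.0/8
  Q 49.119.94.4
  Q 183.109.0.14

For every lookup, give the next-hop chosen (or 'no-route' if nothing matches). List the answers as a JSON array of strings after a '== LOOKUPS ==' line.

Apply in order:
  + 183.0.0.0/8 (H3) depth=8
  del 183.0.0.0/8 (clear depth 8)
  + 183.96.0.0/12 (H0) depth=12
  lookup 183.96.0.15: bits 101101110110 walk d0:-→d1:-→d2:-→d3:-→d4:-→d5:-→d6:-→d7:-→d8:-→d9:-→d10:-→d11:-→d12:H0 -> H0
  + 48.0.0.0/6 (H2) depth=6
  + 0.0.0.0/0 (H2) depth=0
  + 183.109.0.0/16 (H0) depth=16
  del 183.109.0.0/16 (clear depth 16)
  + 183.108.0.0/15 (H2) depth=15
  + 183.109.0.0/16 (H0) depth=16
  del 48.0.0.0/6 (clear depth 6)
  + 183.109.128.0/20 (H2) depth=20
  + 243.0.0.0/8 (H1) depth=8
  + 49.119.94.0/24 (H2) depth=24
  + 183.0.0.0/8 (H1) depth=8
  del 243.0.0.0/8 (clear depth 8)
  lookup 49.119.94.4: bits 001100010111011101011110 walk d0:H2→d1:-→d2:-→d3:-→d4:-→d5:-→d6:-→d7:-→d8:-→d9:-→d10:-→d11:-→d12:-→d13:-→d14:-→d15:-→d16:-→d17:-→d18:-→d19:-→d20:-→d21:-→d22:-→d23:-→d24:H2 -> H2
  lookup 183.109.0.14: bits 1011011101101101 walk d0:H2→d1:-→d2:-→d3:-→d4:-→d5:-→d6:-→d7:-→d8:H1→d9:-→d10:-→d11:-→d12:H0→d13:-→d14:-→d15:H2→d16:H0 -> H0

== LOOKUPS ==
["H0","H2","H0"]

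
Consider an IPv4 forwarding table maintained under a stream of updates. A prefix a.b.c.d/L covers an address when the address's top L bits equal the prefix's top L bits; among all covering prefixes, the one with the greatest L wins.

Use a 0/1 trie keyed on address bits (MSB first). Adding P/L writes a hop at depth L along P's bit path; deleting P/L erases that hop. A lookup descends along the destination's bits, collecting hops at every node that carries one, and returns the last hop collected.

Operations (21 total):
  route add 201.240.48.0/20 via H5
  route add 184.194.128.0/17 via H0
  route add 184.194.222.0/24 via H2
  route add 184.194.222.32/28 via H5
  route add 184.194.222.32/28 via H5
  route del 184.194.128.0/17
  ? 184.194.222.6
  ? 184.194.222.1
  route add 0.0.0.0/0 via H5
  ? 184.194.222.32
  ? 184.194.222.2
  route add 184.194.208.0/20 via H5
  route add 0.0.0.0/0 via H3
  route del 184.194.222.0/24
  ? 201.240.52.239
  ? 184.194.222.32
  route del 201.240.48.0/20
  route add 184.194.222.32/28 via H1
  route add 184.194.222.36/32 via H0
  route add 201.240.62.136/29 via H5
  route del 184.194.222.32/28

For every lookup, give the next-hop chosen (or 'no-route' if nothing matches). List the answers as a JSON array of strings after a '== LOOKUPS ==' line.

Trace:
  add 201.240.48.0/20 -> H5 at depth 20
  add 184.194.128.0/17 -> H0 at depth 17
  add 184.194.222.0/24 -> H2 at depth 24
  add 184.194.222.32/28 -> H5 at depth 28
  add 184.194.222.32/28 -> H5 at depth 28
  del 184.194.128.0/17 (clear depth 17)
  ? 184.194.222.6  path d0:-→d1:-→d2:-→d3:-→d4:-→d5:-→d6:-→d7:-→d8:-→d9:-→d10:-→d11:-→d12:-→d13:-→d14:-→d15:-→d16:-→d17:-→d18:-→d19:-→d20:-→d21:-→d22:-→d23:-→d24:H2→d25:-→d26:-  best=H2
  ? 184.194.222.1  path d0:-→d1:-→d2:-→d3:-→d4:-→d5:-→d6:-→d7:-→d8:-→d9:-→d10:-→d11:-→d12:-→d13:-→d14:-→d15:-→d16:-→d17:-→d18:-→d19:-→d20:-→d21:-→d22:-→d23:-→d24:H2→d25:-→d26:-  best=H2
  add 0.0.0.0/0 -> H5 at depth 0
  ? 184.194.222.32  path d0:H5→d1:-→d2:-→d3:-→d4:-→d5:-→d6:-→d7:-→d8:-→d9:-→d10:-→d11:-→d12:-→d13:-→d14:-→d15:-→d16:-→d17:-→d18:-→d19:-→d20:-→d21:-→d22:-→d23:-→d24:H2→d25:-→d26:-→d27:-→d28:H5  best=H5
  ? 184.194.222.2  path d0:H5→d1:-→d2:-→d3:-→d4:-→d5:-→d6:-→d7:-→d8:-→d9:-→d10:-→d11:-→d12:-→d13:-→d14:-→d15:-→d16:-→d17:-→d18:-→d19:-→d20:-→d21:-→d22:-→d23:-→d24:H2→d25:-→d26:-  best=H2
  add 184.194.208.0/20 -> H5 at depth 20
  add 0.0.0.0/0 -> H3 at depth 0
  del 184.194.222.0/24 (clear depth 24)
  ? 201.240.52.239  path d0:H3→d1:-→d2:-→d3:-→d4:-→d5:-→d6:-→d7:-→d8:-→d9:-→d10:-→d11:-→d12:-→d13:-→d14:-→d15:-→d16:-→d17:-→d18:-→d19:-→d20:H5  best=H5
  ? 184.194.222.32  path d0:H3→d1:-→d2:-→d3:-→d4:-→d5:-→d6:-→d7:-→d8:-→d9:-→d10:-→d11:-→d12:-→d13:-→d14:-→d15:-→d16:-→d17:-→d18:-→d19:-→d20:H5→d21:-→d22:-→d23:-→d24:-→d25:-→d26:-→d27:-→d28:H5  best=H5
  del 201.240.48.0/20 (clear depth 20)
  add 184.194.222.32/28 -> H1 at depth 28
  add 184.194.222.36/32 -> H0 at depth 32
  add 201.240.62.136/29 -> H5 at depth 29
  del 184.194.222.32/28 (clear depth 28)

== LOOKUPS ==
["H2","H2","H5","H2","H5","H5"]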